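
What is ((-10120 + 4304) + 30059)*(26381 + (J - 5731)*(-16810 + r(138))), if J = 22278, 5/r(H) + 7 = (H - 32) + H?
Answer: -532670562205198/79 ≈ -6.7427e+12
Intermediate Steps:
r(H) = 5/(-39 + 2*H) (r(H) = 5/(-7 + ((H - 32) + H)) = 5/(-7 + ((-32 + H) + H)) = 5/(-7 + (-32 + 2*H)) = 5/(-39 + 2*H))
((-10120 + 4304) + 30059)*(26381 + (J - 5731)*(-16810 + r(138))) = ((-10120 + 4304) + 30059)*(26381 + (22278 - 5731)*(-16810 + 5/(-39 + 2*138))) = (-5816 + 30059)*(26381 + 16547*(-16810 + 5/(-39 + 276))) = 24243*(26381 + 16547*(-16810 + 5/237)) = 24243*(26381 + 16547*(-3983965/237)) = 24243*(26381 - 65922668855/237) = 24243*(-65916416558/237) = -532670562205198/79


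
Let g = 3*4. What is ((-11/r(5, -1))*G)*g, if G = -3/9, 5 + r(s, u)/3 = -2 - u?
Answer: -22/9 ≈ -2.4444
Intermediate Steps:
r(s, u) = -21 - 3*u (r(s, u) = -15 + 3*(-2 - u) = -15 + (-6 - 3*u) = -21 - 3*u)
g = 12
G = -1/3 (G = -3*1/9 = -1/3 ≈ -0.33333)
((-11/r(5, -1))*G)*g = (-11/(-21 - 3*(-1))*(-1/3))*12 = (-11/(-21 + 3)*(-1/3))*12 = (-11/(-18)*(-1/3))*12 = (-11*(-1/18)*(-1/3))*12 = ((11/18)*(-1/3))*12 = -11/54*12 = -22/9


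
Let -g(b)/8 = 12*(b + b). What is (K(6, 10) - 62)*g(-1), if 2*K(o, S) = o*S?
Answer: -6144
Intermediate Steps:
K(o, S) = S*o/2 (K(o, S) = (o*S)/2 = (S*o)/2 = S*o/2)
g(b) = -192*b (g(b) = -96*(b + b) = -96*2*b = -192*b)
(K(6, 10) - 62)*g(-1) = ((1/2)*10*6 - 62)*(-192*(-1)) = (30 - 62)*192 = -32*192 = -6144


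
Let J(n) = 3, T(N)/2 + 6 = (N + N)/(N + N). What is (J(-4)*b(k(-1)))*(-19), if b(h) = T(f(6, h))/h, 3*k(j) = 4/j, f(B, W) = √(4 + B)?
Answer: -855/2 ≈ -427.50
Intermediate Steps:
T(N) = -10 (T(N) = -12 + 2*((N + N)/(N + N)) = -12 + 2*((2*N)/((2*N))) = -12 + 2*((2*N)*(1/(2*N))) = -12 + 2*1 = -12 + 2 = -10)
k(j) = 4/(3*j) (k(j) = (4/j)/3 = 4/(3*j))
b(h) = -10/h
(J(-4)*b(k(-1)))*(-19) = (3*(-10/((4/3)/(-1))))*(-19) = (3*(-10/((4/3)*(-1))))*(-19) = (3*(-10/(-4/3)))*(-19) = (3*(-10*(-¾)))*(-19) = (3*(15/2))*(-19) = (45/2)*(-19) = -855/2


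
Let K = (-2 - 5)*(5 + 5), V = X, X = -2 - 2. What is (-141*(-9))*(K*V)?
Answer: 355320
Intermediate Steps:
X = -4
V = -4
K = -70 (K = -7*10 = -70)
(-141*(-9))*(K*V) = (-141*(-9))*(-70*(-4)) = 1269*280 = 355320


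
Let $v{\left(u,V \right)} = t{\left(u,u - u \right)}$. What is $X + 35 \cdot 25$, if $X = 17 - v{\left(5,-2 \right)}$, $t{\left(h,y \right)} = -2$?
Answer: $894$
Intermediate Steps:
$v{\left(u,V \right)} = -2$
$X = 19$ ($X = 17 - -2 = 17 + 2 = 19$)
$X + 35 \cdot 25 = 19 + 35 \cdot 25 = 19 + 875 = 894$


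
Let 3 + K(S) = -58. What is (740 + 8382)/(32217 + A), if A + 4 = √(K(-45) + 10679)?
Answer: 293846986/1037666751 - 9122*√10618/1037666751 ≈ 0.28227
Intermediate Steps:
K(S) = -61 (K(S) = -3 - 58 = -61)
A = -4 + √10618 (A = -4 + √(-61 + 10679) = -4 + √10618 ≈ 99.044)
(740 + 8382)/(32217 + A) = (740 + 8382)/(32217 + (-4 + √10618)) = 9122/(32213 + √10618)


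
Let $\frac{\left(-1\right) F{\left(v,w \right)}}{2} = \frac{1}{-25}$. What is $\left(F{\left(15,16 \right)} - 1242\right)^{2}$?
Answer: $\frac{963978304}{625} \approx 1.5424 \cdot 10^{6}$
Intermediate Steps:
$F{\left(v,w \right)} = \frac{2}{25}$ ($F{\left(v,w \right)} = - \frac{2}{-25} = \left(-2\right) \left(- \frac{1}{25}\right) = \frac{2}{25}$)
$\left(F{\left(15,16 \right)} - 1242\right)^{2} = \left(\frac{2}{25} - 1242\right)^{2} = \left(- \frac{31048}{25}\right)^{2} = \frac{963978304}{625}$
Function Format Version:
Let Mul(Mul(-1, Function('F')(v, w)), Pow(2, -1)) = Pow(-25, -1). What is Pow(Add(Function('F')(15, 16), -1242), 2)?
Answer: Rational(963978304, 625) ≈ 1.5424e+6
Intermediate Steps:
Function('F')(v, w) = Rational(2, 25) (Function('F')(v, w) = Mul(-2, Pow(-25, -1)) = Mul(-2, Rational(-1, 25)) = Rational(2, 25))
Pow(Add(Function('F')(15, 16), -1242), 2) = Pow(Add(Rational(2, 25), -1242), 2) = Pow(Rational(-31048, 25), 2) = Rational(963978304, 625)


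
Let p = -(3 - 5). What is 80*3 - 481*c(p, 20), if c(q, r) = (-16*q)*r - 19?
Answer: 317219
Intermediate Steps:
p = 2 (p = -1*(-2) = 2)
c(q, r) = -19 - 16*q*r (c(q, r) = -16*q*r - 19 = -19 - 16*q*r)
80*3 - 481*c(p, 20) = 80*3 - 481*(-19 - 16*2*20) = 240 - 481*(-19 - 640) = 240 - 481*(-659) = 240 + 316979 = 317219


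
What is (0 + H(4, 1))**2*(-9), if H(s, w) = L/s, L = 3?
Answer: -81/16 ≈ -5.0625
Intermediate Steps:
H(s, w) = 3/s
(0 + H(4, 1))**2*(-9) = (0 + 3/4)**2*(-9) = (3/4)**2*(-9) = (9/16)*(-9) = -81/16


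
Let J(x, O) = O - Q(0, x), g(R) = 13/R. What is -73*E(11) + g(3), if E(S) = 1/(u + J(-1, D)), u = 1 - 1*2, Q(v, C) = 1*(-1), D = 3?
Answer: -20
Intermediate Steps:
Q(v, C) = -1
J(x, O) = 1 + O (J(x, O) = O - 1*(-1) = O + 1 = 1 + O)
u = -1 (u = 1 - 2 = -1)
E(S) = 1/3 (E(S) = 1/(-1 + (1 + 3)) = 1/(-1 + 4) = 1/3)
-73*E(11) + g(3) = -73*1/3 + 13/3 = -73/3 + 13*(1/3) = -73/3 + 13/3 = -20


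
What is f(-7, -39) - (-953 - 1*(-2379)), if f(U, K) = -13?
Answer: -1439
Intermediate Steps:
f(-7, -39) - (-953 - 1*(-2379)) = -13 - (-953 - 1*(-2379)) = -13 - (-953 + 2379) = -13 - 1*1426 = -13 - 1426 = -1439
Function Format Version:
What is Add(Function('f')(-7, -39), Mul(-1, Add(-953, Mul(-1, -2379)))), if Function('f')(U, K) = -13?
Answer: -1439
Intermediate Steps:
Add(Function('f')(-7, -39), Mul(-1, Add(-953, Mul(-1, -2379)))) = Add(-13, Mul(-1, Add(-953, Mul(-1, -2379)))) = Add(-13, Mul(-1, Add(-953, 2379))) = Add(-13, Mul(-1, 1426)) = Add(-13, -1426) = -1439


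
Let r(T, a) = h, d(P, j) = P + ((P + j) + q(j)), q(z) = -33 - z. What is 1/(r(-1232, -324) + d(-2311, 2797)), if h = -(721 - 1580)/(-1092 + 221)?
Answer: -871/4055364 ≈ -0.00021478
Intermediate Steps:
d(P, j) = -33 + 2*P (d(P, j) = P + ((P + j) + (-33 - j)) = P + (-33 + P) = -33 + 2*P)
h = -859/871 (h = -(-859)/(-871) = -(-859)*(-1)/871 = -1*859/871 = -859/871 ≈ -0.98622)
r(T, a) = -859/871
1/(r(-1232, -324) + d(-2311, 2797)) = 1/(-859/871 + (-33 + 2*(-2311))) = 1/(-859/871 + (-33 - 4622)) = 1/(-859/871 - 4655) = 1/(-4055364/871) = -871/4055364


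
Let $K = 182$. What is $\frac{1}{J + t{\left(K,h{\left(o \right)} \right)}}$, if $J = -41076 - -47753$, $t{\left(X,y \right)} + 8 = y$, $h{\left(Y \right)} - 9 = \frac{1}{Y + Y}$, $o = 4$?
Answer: $\frac{8}{53425} \approx 0.00014974$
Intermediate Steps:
$h{\left(Y \right)} = 9 + \frac{1}{2 Y}$ ($h{\left(Y \right)} = 9 + \frac{1}{Y + Y} = 9 + \frac{1}{2 Y}$)
$t{\left(X,y \right)} = -8 + y$
$J = 6677$ ($J = -41076 + 47753 = 6677$)
$\frac{1}{J + t{\left(K,h{\left(o \right)} \right)}} = \frac{1}{6677 - \left(-1 - \frac{1}{8}\right)} = \frac{1}{6677 + \left(-8 + \left(9 + \frac{1}{2} \cdot \frac{1}{4}\right)\right)} = \frac{1}{6677 + \left(-8 + \left(9 + \frac{1}{8}\right)\right)} = \frac{1}{6677 + \left(-8 + \frac{73}{8}\right)} = \frac{1}{6677 + \frac{9}{8}} = \frac{1}{\frac{53425}{8}} = \frac{8}{53425}$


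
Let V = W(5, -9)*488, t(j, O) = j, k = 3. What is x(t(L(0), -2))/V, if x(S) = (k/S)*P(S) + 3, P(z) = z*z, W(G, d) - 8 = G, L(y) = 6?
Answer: 21/6344 ≈ 0.0033102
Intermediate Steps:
W(G, d) = 8 + G
P(z) = z²
V = 6344 (V = (8 + 5)*488 = 13*488 = 6344)
x(S) = 3 + 3*S (x(S) = (3/S)*S² + 3 = 3*S + 3 = 3 + 3*S)
x(t(L(0), -2))/V = (3 + 3*6)/6344 = (3 + 18)*(1/6344) = 21*(1/6344) = 21/6344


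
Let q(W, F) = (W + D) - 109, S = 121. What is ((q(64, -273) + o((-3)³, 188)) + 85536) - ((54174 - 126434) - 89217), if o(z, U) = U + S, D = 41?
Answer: 247318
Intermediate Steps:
q(W, F) = -68 + W (q(W, F) = (W + 41) - 109 = (41 + W) - 109 = -68 + W)
o(z, U) = 121 + U (o(z, U) = U + 121 = 121 + U)
((q(64, -273) + o((-3)³, 188)) + 85536) - ((54174 - 126434) - 89217) = (((-68 + 64) + (121 + 188)) + 85536) - ((54174 - 126434) - 89217) = ((-4 + 309) + 85536) - (-72260 - 89217) = (305 + 85536) - 1*(-161477) = 85841 + 161477 = 247318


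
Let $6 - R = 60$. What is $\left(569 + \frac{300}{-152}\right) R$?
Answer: $- \frac{581769}{19} \approx -30619.0$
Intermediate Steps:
$R = -54$ ($R = 6 - 60 = -54$)
$\left(569 + \frac{300}{-152}\right) R = \left(569 + \frac{300}{-152}\right) \left(-54\right) = \left(569 + 300 \left(- \frac{1}{152}\right)\right) \left(-54\right) = \left(569 - \frac{75}{38}\right) \left(-54\right) = \frac{21547}{38} \left(-54\right) = - \frac{581769}{19}$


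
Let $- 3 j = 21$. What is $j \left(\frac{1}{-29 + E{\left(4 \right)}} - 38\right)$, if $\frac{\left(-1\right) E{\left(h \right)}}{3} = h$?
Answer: $\frac{10913}{41} \approx 266.17$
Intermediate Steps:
$j = -7$ ($j = \left(- \frac{1}{3}\right) 21 = -7$)
$E{\left(h \right)} = - 3 h$
$j \left(\frac{1}{-29 + E{\left(4 \right)}} - 38\right) = - 7 \left(\frac{1}{-29 - 12} - 38\right) = - 7 \left(\frac{1}{-41} - 38\right) = - 7 \left(- \frac{1}{41} - 38\right) = \left(-7\right) \left(- \frac{1559}{41}\right) = \frac{10913}{41}$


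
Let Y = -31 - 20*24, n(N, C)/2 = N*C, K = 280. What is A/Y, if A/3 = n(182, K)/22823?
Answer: -43680/1666079 ≈ -0.026217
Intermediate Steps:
n(N, C) = 2*C*N (n(N, C) = 2*(N*C) = 2*(C*N) = 2*C*N)
A = 305760/22823 (A = 3*((2*280*182)/22823) = 3*(101920*(1/22823)) = 3*(101920/22823) = 305760/22823 ≈ 13.397)
Y = -511 (Y = -31 - 480 = -511)
A/Y = (305760/22823)/(-511) = (305760/22823)*(-1/511) = -43680/1666079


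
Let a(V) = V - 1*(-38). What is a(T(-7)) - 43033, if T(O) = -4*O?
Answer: -42967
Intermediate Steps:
a(V) = 38 + V (a(V) = V + 38 = 38 + V)
a(T(-7)) - 43033 = (38 - 4*(-7)) - 43033 = (38 + 28) - 43033 = 66 - 43033 = -42967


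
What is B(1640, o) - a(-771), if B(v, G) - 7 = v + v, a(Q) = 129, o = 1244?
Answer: 3158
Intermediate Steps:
B(v, G) = 7 + 2*v (B(v, G) = 7 + (v + v) = 7 + 2*v)
B(1640, o) - a(-771) = (7 + 2*1640) - 1*129 = (7 + 3280) - 129 = 3287 - 129 = 3158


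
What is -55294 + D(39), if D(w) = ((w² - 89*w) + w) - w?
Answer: -57244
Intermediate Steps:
D(w) = w² - 89*w (D(w) = (w² - 88*w) - w = w² - 89*w)
-55294 + D(39) = -55294 + 39*(-89 + 39) = -55294 + 39*(-50) = -55294 - 1950 = -57244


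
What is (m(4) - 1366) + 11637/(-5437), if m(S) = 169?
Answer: -6519726/5437 ≈ -1199.1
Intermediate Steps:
(m(4) - 1366) + 11637/(-5437) = (169 - 1366) + 11637/(-5437) = -1197 + 11637*(-1/5437) = -1197 - 11637/5437 = -6519726/5437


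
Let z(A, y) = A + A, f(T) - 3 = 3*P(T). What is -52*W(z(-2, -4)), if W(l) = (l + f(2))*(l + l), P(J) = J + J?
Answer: 4576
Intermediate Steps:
P(J) = 2*J
f(T) = 3 + 6*T (f(T) = 3 + 3*(2*T) = 3 + 6*T)
z(A, y) = 2*A
W(l) = 2*l*(15 + l) (W(l) = (l + (3 + 6*2))*(l + l) = (l + (3 + 12))*(2*l) = (l + 15)*(2*l) = (15 + l)*(2*l) = 2*l*(15 + l))
-52*W(z(-2, -4)) = -104*2*(-2)*(15 + 2*(-2)) = -104*(-4)*(15 - 4) = -104*(-4)*11 = -52*(-88) = 4576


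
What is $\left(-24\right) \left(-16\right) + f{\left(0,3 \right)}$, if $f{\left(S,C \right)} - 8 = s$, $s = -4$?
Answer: $388$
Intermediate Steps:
$f{\left(S,C \right)} = 4$ ($f{\left(S,C \right)} = 8 - 4 = 4$)
$\left(-24\right) \left(-16\right) + f{\left(0,3 \right)} = \left(-24\right) \left(-16\right) + 4 = 384 + 4 = 388$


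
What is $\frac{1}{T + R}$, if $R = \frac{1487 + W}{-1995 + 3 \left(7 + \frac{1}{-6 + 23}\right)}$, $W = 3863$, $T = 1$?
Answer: $- \frac{6711}{11479} \approx -0.58463$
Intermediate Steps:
$R = - \frac{18190}{6711}$ ($R = \frac{1487 + 3863}{-1995 + 3 \left(7 + \frac{1}{-6 + 23}\right)} = \frac{5350}{-1995 + 3 \left(7 + \frac{1}{17}\right)} = \frac{5350}{-1995 + 3 \cdot \frac{120}{17}} = \frac{5350}{-1995 + \frac{360}{17}} = \frac{5350}{- \frac{33555}{17}} = 5350 \left(- \frac{17}{33555}\right) = - \frac{18190}{6711} \approx -2.7105$)
$\frac{1}{T + R} = \frac{1}{1 - \frac{18190}{6711}} = \frac{1}{- \frac{11479}{6711}} = - \frac{6711}{11479}$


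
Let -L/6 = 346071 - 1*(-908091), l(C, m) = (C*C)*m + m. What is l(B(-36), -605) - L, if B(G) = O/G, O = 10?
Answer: 2437879783/324 ≈ 7.5243e+6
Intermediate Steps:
B(G) = 10/G
l(C, m) = m + m*C² (l(C, m) = C²*m + m = m*C² + m = m + m*C²)
L = -7524972 (L = -6*(346071 - 1*(-908091)) = -6*(346071 + 908091) = -6*1254162 = -7524972)
l(B(-36), -605) - L = -605*(1 + (10/(-36))²) - 1*(-7524972) = -605*(1 + (10*(-1/36))²) + 7524972 = -605*(1 + (-5/18)²) + 7524972 = -605*(1 + 25/324) + 7524972 = -605*349/324 + 7524972 = -211145/324 + 7524972 = 2437879783/324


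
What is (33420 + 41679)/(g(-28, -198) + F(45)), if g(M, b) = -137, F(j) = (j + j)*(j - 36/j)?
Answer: 75099/3841 ≈ 19.552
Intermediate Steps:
F(j) = 2*j*(j - 36/j) (F(j) = (2*j)*(j - 36/j) = 2*j*(j - 36/j))
(33420 + 41679)/(g(-28, -198) + F(45)) = (33420 + 41679)/(-137 + (-72 + 2*45²)) = 75099/(-137 + (-72 + 2*2025)) = 75099/(-137 + (-72 + 4050)) = 75099/(-137 + 3978) = 75099/3841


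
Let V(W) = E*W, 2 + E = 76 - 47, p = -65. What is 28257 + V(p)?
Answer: 26502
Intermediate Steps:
E = 27 (E = -2 + (76 - 47) = -2 + 29 = 27)
V(W) = 27*W
28257 + V(p) = 28257 + 27*(-65) = 28257 - 1755 = 26502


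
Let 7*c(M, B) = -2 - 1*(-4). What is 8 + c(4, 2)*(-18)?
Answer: 20/7 ≈ 2.8571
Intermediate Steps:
c(M, B) = 2/7 (c(M, B) = (-2 - 1*(-4))/7 = (-2 + 4)/7 = (1/7)*2 = 2/7)
8 + c(4, 2)*(-18) = 8 + (2/7)*(-18) = 8 - 36/7 = 20/7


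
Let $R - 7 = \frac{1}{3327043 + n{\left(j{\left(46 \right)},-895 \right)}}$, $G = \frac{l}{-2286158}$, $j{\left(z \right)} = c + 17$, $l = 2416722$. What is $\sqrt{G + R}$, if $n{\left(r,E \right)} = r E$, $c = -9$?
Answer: $\frac{\sqrt{1746624849488599314156195}}{542126934251} \approx 2.4378$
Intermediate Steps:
$j{\left(z \right)} = 8$ ($j{\left(z \right)} = -9 + 17 = 8$)
$G = - \frac{172623}{163297}$ ($G = \frac{2416722}{-2286158} = 2416722 \left(- \frac{1}{2286158}\right) = - \frac{172623}{163297} \approx -1.0571$)
$n{\left(r,E \right)} = E r$
$R = \frac{23239182}{3319883}$ ($R = 7 + \frac{1}{3327043 - 7160} = 7 + \frac{1}{3319883} = \frac{23239182}{3319883} \approx 7.0$)
$\sqrt{G + R} = \sqrt{- \frac{172623}{163297} + \frac{23239182}{3319883}} = \sqrt{\frac{3221800539945}{542126934251}} = \frac{\sqrt{1746624849488599314156195}}{542126934251}$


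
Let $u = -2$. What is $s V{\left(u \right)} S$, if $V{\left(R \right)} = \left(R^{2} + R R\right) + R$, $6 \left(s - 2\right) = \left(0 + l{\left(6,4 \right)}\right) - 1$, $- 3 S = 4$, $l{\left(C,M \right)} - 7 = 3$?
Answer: $-28$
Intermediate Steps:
$l{\left(C,M \right)} = 10$ ($l{\left(C,M \right)} = 7 + 3 = 10$)
$S = - \frac{4}{3}$ ($S = \left(- \frac{1}{3}\right) 4 = - \frac{4}{3} \approx -1.3333$)
$s = \frac{7}{2}$ ($s = 2 + \frac{\left(0 + 10\right) - 1}{6} = 2 + \frac{10 - 1}{6} = 2 + \frac{1}{6} \cdot 9 = 2 + \frac{3}{2} = \frac{7}{2} \approx 3.5$)
$V{\left(R \right)} = R + 2 R^{2}$ ($V{\left(R \right)} = \left(R^{2} + R^{2}\right) + R = 2 R^{2} + R = R + 2 R^{2}$)
$s V{\left(u \right)} S = \frac{7 \left(- 2 \left(1 + 2 \left(-2\right)\right)\right)}{2} \left(- \frac{4}{3}\right) = \frac{7 \left(- 2 \left(1 - 4\right)\right)}{2} \left(- \frac{4}{3}\right) = \frac{7 \left(\left(-2\right) \left(-3\right)\right)}{2} \left(- \frac{4}{3}\right) = \frac{7}{2} \cdot 6 \left(- \frac{4}{3}\right) = 21 \left(- \frac{4}{3}\right) = -28$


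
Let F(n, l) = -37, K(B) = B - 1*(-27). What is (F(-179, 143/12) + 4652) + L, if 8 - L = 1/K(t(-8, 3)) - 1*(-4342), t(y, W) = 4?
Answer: 8710/31 ≈ 280.97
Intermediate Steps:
K(B) = 27 + B (K(B) = B + 27 = 27 + B)
L = -134355/31 (L = 8 - (1/(27 + 4) - 1*(-4342)) = 8 - (1/31 + 4342) = 8 - 1*134603/31 = 8 - 134603/31 = -134355/31 ≈ -4334.0)
(F(-179, 143/12) + 4652) + L = (-37 + 4652) - 134355/31 = 4615 - 134355/31 = 8710/31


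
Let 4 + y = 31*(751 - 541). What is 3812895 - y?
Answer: 3806389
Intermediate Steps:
y = 6506 (y = -4 + 31*(751 - 541) = -4 + 31*210 = -4 + 6510 = 6506)
3812895 - y = 3812895 - 1*6506 = 3812895 - 6506 = 3806389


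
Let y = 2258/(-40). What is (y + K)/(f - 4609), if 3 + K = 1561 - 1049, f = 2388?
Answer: -9051/44420 ≈ -0.20376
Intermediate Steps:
y = -1129/20 (y = 2258*(-1/40) = -1129/20 ≈ -56.450)
K = 509 (K = -3 + (1561 - 1049) = -3 + 512 = 509)
(y + K)/(f - 4609) = (-1129/20 + 509)/(2388 - 4609) = (9051/20)/(-2221) = (9051/20)*(-1/2221) = -9051/44420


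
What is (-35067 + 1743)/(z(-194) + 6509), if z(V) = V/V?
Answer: -5554/1085 ≈ -5.1189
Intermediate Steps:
z(V) = 1
(-35067 + 1743)/(z(-194) + 6509) = (-35067 + 1743)/(1 + 6509) = -33324/6510 = -33324*1/6510 = -5554/1085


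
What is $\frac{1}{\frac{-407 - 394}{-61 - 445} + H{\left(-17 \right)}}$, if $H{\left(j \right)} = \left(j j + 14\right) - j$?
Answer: $\frac{506}{162721} \approx 0.0031096$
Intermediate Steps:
$H{\left(j \right)} = 14 + j^{2} - j$ ($H{\left(j \right)} = \left(j^{2} + 14\right) - j = \left(14 + j^{2}\right) - j = 14 + j^{2} - j$)
$\frac{1}{\frac{-407 - 394}{-61 - 445} + H{\left(-17 \right)}} = \frac{1}{\frac{-407 - 394}{-61 - 445} + \left(14 + \left(-17\right)^{2} - -17\right)} = \frac{1}{- \frac{801}{-506} + \left(14 + 289 + 17\right)} = \frac{1}{\left(-801\right) \left(- \frac{1}{506}\right) + 320} = \frac{1}{\frac{801}{506} + 320} = \frac{1}{\frac{162721}{506}} = \frac{506}{162721}$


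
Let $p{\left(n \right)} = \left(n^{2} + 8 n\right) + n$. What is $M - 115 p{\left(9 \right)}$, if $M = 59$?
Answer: $-18571$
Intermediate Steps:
$p{\left(n \right)} = n^{2} + 9 n$
$M - 115 p{\left(9 \right)} = 59 - 115 \cdot 9 \left(9 + 9\right) = 59 - 115 \cdot 9 \cdot 18 = 59 - 18630 = -18571$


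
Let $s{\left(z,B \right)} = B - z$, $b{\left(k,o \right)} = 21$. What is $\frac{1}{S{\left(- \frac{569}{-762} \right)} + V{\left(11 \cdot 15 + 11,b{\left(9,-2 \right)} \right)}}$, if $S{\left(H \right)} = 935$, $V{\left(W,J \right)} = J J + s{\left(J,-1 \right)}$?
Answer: $\frac{1}{1354} \approx 0.00073855$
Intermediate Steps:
$V{\left(W,J \right)} = -1 + J^{2} - J$ ($V{\left(W,J \right)} = J J - \left(1 + J\right) = J^{2} - \left(1 + J\right) = -1 + J^{2} - J$)
$\frac{1}{S{\left(- \frac{569}{-762} \right)} + V{\left(11 \cdot 15 + 11,b{\left(9,-2 \right)} \right)}} = \frac{1}{935 - \left(22 - 441\right)} = \frac{1}{935 - -419} = \frac{1}{935 + 419} = \frac{1}{1354}$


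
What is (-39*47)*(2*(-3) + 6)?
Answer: 0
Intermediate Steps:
(-39*47)*(2*(-3) + 6) = -1833*(-6 + 6) = -1833*0 = 0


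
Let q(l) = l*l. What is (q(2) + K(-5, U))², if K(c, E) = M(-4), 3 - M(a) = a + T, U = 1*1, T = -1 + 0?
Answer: 144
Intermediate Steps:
T = -1
q(l) = l²
U = 1
M(a) = 4 - a (M(a) = 3 - (a - 1) = 3 - (-1 + a) = 3 + (1 - a) = 4 - a)
K(c, E) = 8 (K(c, E) = 4 - 1*(-4) = 4 + 4 = 8)
(q(2) + K(-5, U))² = (2² + 8)² = (4 + 8)² = 12² = 144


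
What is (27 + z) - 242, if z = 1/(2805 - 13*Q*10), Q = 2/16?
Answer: -2398321/11155 ≈ -215.00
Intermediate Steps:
Q = ⅛ (Q = 2*(1/16) = ⅛ ≈ 0.12500)
z = 4/11155 (z = 1/(2805 - 13*⅛*10) = 1/(2805 - 13/8*10) = 1/(2805 - 65/4) = 1/(11155/4) = 4/11155 ≈ 0.00035858)
(27 + z) - 242 = (27 + 4/11155) - 242 = 301189/11155 - 242 = -2398321/11155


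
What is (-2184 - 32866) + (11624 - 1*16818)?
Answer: -40244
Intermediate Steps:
(-2184 - 32866) + (11624 - 1*16818) = -35050 + (11624 - 16818) = -35050 - 5194 = -40244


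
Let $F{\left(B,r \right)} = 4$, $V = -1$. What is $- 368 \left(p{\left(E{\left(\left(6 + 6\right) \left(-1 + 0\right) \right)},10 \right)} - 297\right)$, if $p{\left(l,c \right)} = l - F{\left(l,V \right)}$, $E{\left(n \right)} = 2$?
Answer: $110032$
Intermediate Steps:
$p{\left(l,c \right)} = -4 + l$ ($p{\left(l,c \right)} = l - 4 = -4 + l$)
$- 368 \left(p{\left(E{\left(\left(6 + 6\right) \left(-1 + 0\right) \right)},10 \right)} - 297\right) = - 368 \left(\left(-4 + 2\right) - 297\right) = - 368 \left(-2 - 297\right) = \left(-368\right) \left(-299\right) = 110032$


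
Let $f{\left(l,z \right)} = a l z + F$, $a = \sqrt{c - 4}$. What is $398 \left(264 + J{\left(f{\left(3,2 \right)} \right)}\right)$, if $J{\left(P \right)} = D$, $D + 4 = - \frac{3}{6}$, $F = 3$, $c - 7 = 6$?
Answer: $103281$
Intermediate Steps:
$c = 13$ ($c = 7 + 6 = 13$)
$a = 3$ ($a = \sqrt{13 - 4} = \sqrt{9} = 3$)
$f{\left(l,z \right)} = 3 + 3 l z$ ($f{\left(l,z \right)} = 3 l z + 3 = 3 + 3 l z$)
$D = - \frac{9}{2}$ ($D = -4 - \frac{3}{6} = -4 - \frac{1}{2} = - \frac{9}{2} \approx -4.5$)
$J{\left(P \right)} = - \frac{9}{2}$
$398 \left(264 + J{\left(f{\left(3,2 \right)} \right)}\right) = 398 \left(264 - \frac{9}{2}\right) = 398 \cdot \frac{519}{2} = 103281$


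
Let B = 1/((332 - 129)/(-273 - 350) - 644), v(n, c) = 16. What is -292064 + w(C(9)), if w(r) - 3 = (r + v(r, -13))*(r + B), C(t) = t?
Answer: -3347067529/11469 ≈ -2.9184e+5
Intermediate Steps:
B = -89/57345 (B = 1/(203/(-623) - 644) = 1/(203*(-1/623) - 644) = 1/(-29/89 - 644) = 1/(-57345/89) = -89/57345 ≈ -0.0015520)
w(r) = 3 + (16 + r)*(-89/57345 + r) (w(r) = 3 + (r + 16)*(r - 89/57345) = 3 + (16 + r)*(-89/57345 + r))
-292064 + w(C(9)) = -292064 + (170611/57345 + 9² + (917431/57345)*9) = -292064 + (170611/57345 + 81 + 2752293/19115) = -292064 + 2614487/11469 = -3347067529/11469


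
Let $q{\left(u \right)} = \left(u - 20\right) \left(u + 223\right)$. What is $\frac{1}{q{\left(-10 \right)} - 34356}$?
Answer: $- \frac{1}{40746} \approx -2.4542 \cdot 10^{-5}$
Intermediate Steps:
$q{\left(u \right)} = \left(-20 + u\right) \left(223 + u\right)$
$\frac{1}{q{\left(-10 \right)} - 34356} = \frac{1}{\left(-4460 + \left(-10\right)^{2} + 203 \left(-10\right)\right) - 34356} = \frac{1}{\left(-4460 + 100 - 2030\right) - 34356} = \frac{1}{-6390 - 34356} = \frac{1}{-40746} = - \frac{1}{40746}$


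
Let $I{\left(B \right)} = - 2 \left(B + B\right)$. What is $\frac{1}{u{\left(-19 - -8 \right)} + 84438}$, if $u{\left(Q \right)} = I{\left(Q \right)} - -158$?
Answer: $\frac{1}{84640} \approx 1.1815 \cdot 10^{-5}$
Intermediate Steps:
$I{\left(B \right)} = - 4 B$ ($I{\left(B \right)} = - 2 \cdot 2 B = - 4 B$)
$u{\left(Q \right)} = 158 - 4 Q$ ($u{\left(Q \right)} = - 4 Q - -158 = - 4 Q + 158 = 158 - 4 Q$)
$\frac{1}{u{\left(-19 - -8 \right)} + 84438} = \frac{1}{\left(158 - 4 \left(-19 - -8\right)\right) + 84438} = \frac{1}{\left(158 - 4 \left(-19 + 8\right)\right) + 84438} = \frac{1}{\left(158 - -44\right) + 84438} = \frac{1}{\left(158 + 44\right) + 84438} = \frac{1}{202 + 84438} = \frac{1}{84640}$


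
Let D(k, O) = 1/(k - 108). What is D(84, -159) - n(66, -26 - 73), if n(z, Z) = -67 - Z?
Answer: -769/24 ≈ -32.042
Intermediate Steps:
D(k, O) = 1/(-108 + k)
D(84, -159) - n(66, -26 - 73) = 1/(-108 + 84) - (-67 - (-26 - 73)) = 1/(-24) - (-67 - 1*(-99)) = -1/24 - (-67 + 99) = -1/24 - 1*32 = -1/24 - 32 = -769/24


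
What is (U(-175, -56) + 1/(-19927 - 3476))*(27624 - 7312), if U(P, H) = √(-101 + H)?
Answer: -20312/23403 + 20312*I*√157 ≈ -0.86792 + 2.5451e+5*I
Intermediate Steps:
(U(-175, -56) + 1/(-19927 - 3476))*(27624 - 7312) = (√(-101 - 56) + 1/(-19927 - 3476))*(27624 - 7312) = (√(-157) + 1/(-23403))*20312 = (I*√157 - 1/23403)*20312 = (-1/23403 + I*√157)*20312 = -20312/23403 + 20312*I*√157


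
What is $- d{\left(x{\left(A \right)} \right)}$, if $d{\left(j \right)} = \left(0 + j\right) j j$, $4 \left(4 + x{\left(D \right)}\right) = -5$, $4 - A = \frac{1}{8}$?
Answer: $\frac{9261}{64} \approx 144.7$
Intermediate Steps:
$A = \frac{31}{8}$ ($A = 4 - \frac{1}{8} = \frac{31}{8} \approx 3.875$)
$x{\left(D \right)} = - \frac{21}{4}$ ($x{\left(D \right)} = -4 + \frac{1}{4} \left(-5\right) = -4 - \frac{5}{4} = - \frac{21}{4}$)
$d{\left(j \right)} = j^{3}$ ($d{\left(j \right)} = j j^{2} = j^{3}$)
$- d{\left(x{\left(A \right)} \right)} = - \left(- \frac{21}{4}\right)^{3} = \left(-1\right) \left(- \frac{9261}{64}\right) = \frac{9261}{64}$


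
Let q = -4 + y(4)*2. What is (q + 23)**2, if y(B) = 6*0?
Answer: 361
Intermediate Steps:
y(B) = 0
q = -4 (q = -4 + 0*2 = -4 + 0 = -4)
(q + 23)**2 = (-4 + 23)**2 = 19**2 = 361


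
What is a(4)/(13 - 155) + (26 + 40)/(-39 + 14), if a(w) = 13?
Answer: -9697/3550 ≈ -2.7315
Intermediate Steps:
a(4)/(13 - 155) + (26 + 40)/(-39 + 14) = 13/(13 - 155) + (26 + 40)/(-39 + 14) = 13/(-142) + 66/(-25) = -1/142*13 + 66*(-1/25) = -13/142 - 66/25 = -9697/3550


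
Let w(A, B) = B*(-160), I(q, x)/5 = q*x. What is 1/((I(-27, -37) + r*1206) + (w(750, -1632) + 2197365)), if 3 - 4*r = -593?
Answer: 1/2643174 ≈ 3.7833e-7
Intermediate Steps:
r = 149 (r = 3/4 - 1/4*(-593) = 3/4 + 593/4 = 149)
I(q, x) = 5*q*x (I(q, x) = 5*(q*x) = 5*q*x)
w(A, B) = -160*B
1/((I(-27, -37) + r*1206) + (w(750, -1632) + 2197365)) = 1/((5*(-27)*(-37) + 149*1206) + (-160*(-1632) + 2197365)) = 1/((4995 + 179694) + (261120 + 2197365)) = 1/(184689 + 2458485) = 1/2643174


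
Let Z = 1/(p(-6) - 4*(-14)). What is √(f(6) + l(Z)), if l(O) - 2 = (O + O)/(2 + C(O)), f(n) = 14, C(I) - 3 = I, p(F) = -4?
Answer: √121162/87 ≈ 4.0010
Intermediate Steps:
C(I) = 3 + I
Z = 1/52 (Z = 1/(-4 - 4*(-14)) = 1/(-4 + 56) = 1/52 ≈ 0.019231)
l(O) = 2 + 2*O/(5 + O) (l(O) = 2 + (O + O)/(2 + (3 + O)) = 2 + (2*O)/(5 + O) = 2 + 2*O/(5 + O))
√(f(6) + l(Z)) = √(14 + 2*(5 + 2*(1/52))/(5 + 1/52)) = √(14 + 2*(5 + 1/26)/(261/52)) = √(14 + 2*(52/261)*(131/26)) = √(14 + 524/261) = √(4178/261) = √121162/87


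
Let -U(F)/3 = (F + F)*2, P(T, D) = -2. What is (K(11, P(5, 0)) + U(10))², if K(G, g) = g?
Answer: 14884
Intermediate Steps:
U(F) = -12*F (U(F) = -3*(F + F)*2 = -3*2*F*2 = -12*F)
(K(11, P(5, 0)) + U(10))² = (-2 - 12*10)² = (-2 - 120)² = (-122)² = 14884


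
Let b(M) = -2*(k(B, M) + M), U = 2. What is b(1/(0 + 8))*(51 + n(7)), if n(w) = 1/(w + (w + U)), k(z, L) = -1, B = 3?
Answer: 5719/64 ≈ 89.359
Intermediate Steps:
b(M) = 2 - 2*M (b(M) = -2*(-1 + M) = 2 - 2*M)
n(w) = 1/(2 + 2*w) (n(w) = 1/(w + (w + 2)) = 1/(w + (2 + w)) = 1/(2 + 2*w))
b(1/(0 + 8))*(51 + n(7)) = (2 - 2/(0 + 8))*(51 + 1/(2*(1 + 7))) = (2 - 2/8)*(51 + (½)/8) = (2 - 2*⅛)*(51 + (½)*(⅛)) = (2 - ¼)*(51 + 1/16) = (7/4)*(817/16) = 5719/64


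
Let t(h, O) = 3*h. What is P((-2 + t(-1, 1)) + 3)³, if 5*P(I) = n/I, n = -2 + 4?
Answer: -1/125 ≈ -0.0080000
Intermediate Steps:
n = 2
P(I) = 2/(5*I) (P(I) = (2/I)/5 = 2/(5*I))
P((-2 + t(-1, 1)) + 3)³ = (2/(5*((-2 + 3*(-1)) + 3)))³ = (2/(5*((-2 - 3) + 3)))³ = (2/(5*(-5 + 3)))³ = ((⅖)/(-2))³ = ((⅖)*(-½))³ = (-⅕)³ = -1/125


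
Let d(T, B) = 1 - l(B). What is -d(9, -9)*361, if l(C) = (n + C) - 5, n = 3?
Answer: -4332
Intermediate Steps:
l(C) = -2 + C (l(C) = (3 + C) - 5 = -2 + C)
d(T, B) = 3 - B (d(T, B) = 1 - (-2 + B) = 1 + (2 - B) = 3 - B)
-d(9, -9)*361 = -(3 - 1*(-9))*361 = -(3 + 9)*361 = -1*12*361 = -12*361 = -4332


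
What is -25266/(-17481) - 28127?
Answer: -163887607/5827 ≈ -28126.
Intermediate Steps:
-25266/(-17481) - 28127 = -25266*(-1/17481) - 28127 = 8422/5827 - 28127 = -163887607/5827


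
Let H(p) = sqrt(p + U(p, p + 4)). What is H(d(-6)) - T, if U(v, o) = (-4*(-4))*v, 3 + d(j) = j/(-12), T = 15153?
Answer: -15153 + I*sqrt(170)/2 ≈ -15153.0 + 6.5192*I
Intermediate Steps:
d(j) = -3 - j/12 (d(j) = -3 + j/(-12) = -3 + j*(-1/12) = -3 - j/12)
U(v, o) = 16*v
H(p) = sqrt(17)*sqrt(p) (H(p) = sqrt(p + 16*p) = sqrt(17*p) = sqrt(17)*sqrt(p))
H(d(-6)) - T = sqrt(17)*sqrt(-3 - 1/12*(-6)) - 1*15153 = sqrt(17)*sqrt(-3 + 1/2) - 15153 = sqrt(17)*sqrt(-5/2) - 15153 = sqrt(17)*(I*sqrt(10)/2) - 15153 = I*sqrt(170)/2 - 15153 = -15153 + I*sqrt(170)/2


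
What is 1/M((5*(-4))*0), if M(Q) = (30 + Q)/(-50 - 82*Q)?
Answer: -5/3 ≈ -1.6667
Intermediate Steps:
M(Q) = (30 + Q)/(-50 - 82*Q)
1/M((5*(-4))*0) = 1/((-30 - 5*(-4)*0)/(2*(25 + 41*((5*(-4))*0)))) = 1/((-30 - (-20)*0)/(2*(25 + 41*(-20*0)))) = 1/((-30 - 1*0)/(2*(25 + 41*0))) = 1/((-30 + 0)/(2*(25 + 0))) = 1/((½)*(-30)/25) = 1/((½)*(1/25)*(-30)) = 1/(-⅗) = -5/3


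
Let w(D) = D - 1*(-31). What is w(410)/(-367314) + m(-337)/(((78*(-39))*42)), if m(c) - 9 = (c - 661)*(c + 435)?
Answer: 5977521451/7821584316 ≈ 0.76423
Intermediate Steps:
w(D) = 31 + D (w(D) = D + 31 = 31 + D)
m(c) = 9 + (-661 + c)*(435 + c) (m(c) = 9 + (c - 661)*(c + 435) = 9 + (-661 + c)*(435 + c))
w(410)/(-367314) + m(-337)/(((78*(-39))*42)) = (31 + 410)/(-367314) + (-287526 + (-337)**2 - 226*(-337))/(((78*(-39))*42)) = 441*(-1/367314) + (-287526 + 113569 + 76162)/((-3042*42)) = -147/122438 - 97795/(-127764) = -147/122438 - 97795*(-1/127764) = -147/122438 + 97795/127764 = 5977521451/7821584316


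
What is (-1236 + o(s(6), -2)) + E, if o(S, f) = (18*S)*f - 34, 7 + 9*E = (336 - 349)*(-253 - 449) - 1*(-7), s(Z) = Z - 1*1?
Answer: -436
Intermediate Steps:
s(Z) = -1 + Z (s(Z) = Z - 1 = -1 + Z)
E = 1014 (E = -7/9 + ((336 - 349)*(-253 - 449) - 1*(-7))/9 = -7/9 + (-13*(-702) + 7)/9 = -7/9 + (9126 + 7)/9 = -7/9 + (1/9)*9133 = -7/9 + 9133/9 = 1014)
o(S, f) = -34 + 18*S*f (o(S, f) = 18*S*f - 34 = -34 + 18*S*f)
(-1236 + o(s(6), -2)) + E = (-1236 + (-34 + 18*(-1 + 6)*(-2))) + 1014 = (-1236 + (-34 + 18*5*(-2))) + 1014 = (-1236 + (-34 - 180)) + 1014 = (-1236 - 214) + 1014 = -1450 + 1014 = -436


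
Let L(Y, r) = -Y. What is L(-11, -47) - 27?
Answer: -16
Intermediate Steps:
L(-11, -47) - 27 = -1*(-11) - 27 = 11 - 27 = -16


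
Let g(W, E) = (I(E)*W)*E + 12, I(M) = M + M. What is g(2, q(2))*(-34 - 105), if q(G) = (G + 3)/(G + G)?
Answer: -10147/4 ≈ -2536.8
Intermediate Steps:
I(M) = 2*M
q(G) = (3 + G)/(2*G) (q(G) = (3 + G)/((2*G)) = (3 + G)*(1/(2*G)) = (3 + G)/(2*G))
g(W, E) = 12 + 2*W*E**2 (g(W, E) = ((2*E)*W)*E + 12 = (2*E*W)*E + 12 = 2*W*E**2 + 12 = 12 + 2*W*E**2)
g(2, q(2))*(-34 - 105) = (12 + 2*2*((1/2)*(3 + 2)/2)**2)*(-34 - 105) = (12 + 2*2*((1/2)*(1/2)*5)**2)*(-139) = (12 + 2*2*(5/4)**2)*(-139) = (12 + 2*2*(25/16))*(-139) = (12 + 25/4)*(-139) = (73/4)*(-139) = -10147/4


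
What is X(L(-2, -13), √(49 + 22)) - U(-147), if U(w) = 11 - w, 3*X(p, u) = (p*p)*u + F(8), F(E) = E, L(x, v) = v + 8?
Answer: -466/3 + 25*√71/3 ≈ -85.115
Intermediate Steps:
L(x, v) = 8 + v
X(p, u) = 8/3 + u*p²/3 (X(p, u) = ((p*p)*u + 8)/3 = (p²*u + 8)/3 = (u*p² + 8)/3 = (8 + u*p²)/3 = 8/3 + u*p²/3)
X(L(-2, -13), √(49 + 22)) - U(-147) = (8/3 + √(49 + 22)*(8 - 13)²/3) - (11 - 1*(-147)) = (8/3 + (⅓)*√71*(-5)²) - (11 + 147) = (8/3 + (⅓)*√71*25) - 1*158 = (8/3 + 25*√71/3) - 158 = -466/3 + 25*√71/3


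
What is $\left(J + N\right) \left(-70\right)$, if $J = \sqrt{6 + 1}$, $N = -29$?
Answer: $2030 - 70 \sqrt{7} \approx 1844.8$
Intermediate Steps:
$J = \sqrt{7} \approx 2.6458$
$\left(J + N\right) \left(-70\right) = \left(\sqrt{7} - 29\right) \left(-70\right) = \left(-29 + \sqrt{7}\right) \left(-70\right) = 2030 - 70 \sqrt{7}$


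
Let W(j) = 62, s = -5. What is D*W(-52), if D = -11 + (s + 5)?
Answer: -682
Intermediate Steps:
D = -11 (D = -11 + (-5 + 5) = -11 + 0 = -11)
D*W(-52) = -11*62 = -682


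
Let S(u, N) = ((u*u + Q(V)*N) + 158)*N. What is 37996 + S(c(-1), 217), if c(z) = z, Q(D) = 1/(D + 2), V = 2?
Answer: 337085/4 ≈ 84271.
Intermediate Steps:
Q(D) = 1/(2 + D)
S(u, N) = N*(158 + u² + N/4) (S(u, N) = ((u*u + N/(2 + 2)) + 158)*N = ((u² + N/4) + 158)*N = (158 + u² + N/4)*N = N*(158 + u² + N/4))
37996 + S(c(-1), 217) = 37996 + (¼)*217*(632 + 217 + 4*(-1)²) = 37996 + (¼)*217*(632 + 217 + 4*1) = 37996 + (¼)*217*(632 + 217 + 4) = 37996 + (¼)*217*853 = 37996 + 185101/4 = 337085/4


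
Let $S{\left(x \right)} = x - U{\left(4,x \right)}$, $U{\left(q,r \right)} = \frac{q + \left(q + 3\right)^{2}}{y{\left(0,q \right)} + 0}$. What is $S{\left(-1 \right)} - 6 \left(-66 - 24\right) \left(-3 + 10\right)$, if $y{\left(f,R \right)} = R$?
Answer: $\frac{15063}{4} \approx 3765.8$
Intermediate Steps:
$U{\left(q,r \right)} = \frac{q + \left(3 + q\right)^{2}}{q}$ ($U{\left(q,r \right)} = \frac{q + \left(q + 3\right)^{2}}{q + 0} = \frac{q + \left(3 + q\right)^{2}}{q}$)
$S{\left(x \right)} = - \frac{53}{4} + x$ ($S{\left(x \right)} = x - \frac{4 + \left(3 + 4\right)^{2}}{4} = x - \frac{4 + 7^{2}}{4} = x - \frac{4 + 49}{4} = x - \frac{1}{4} \cdot 53 = x - \frac{53}{4} = - \frac{53}{4} + x$)
$S{\left(-1 \right)} - 6 \left(-66 - 24\right) \left(-3 + 10\right) = \left(- \frac{53}{4} - 1\right) - 6 \left(-66 - 24\right) \left(-3 + 10\right) = - \frac{57}{4} - 6 \left(\left(-90\right) 7\right) = - \frac{57}{4} - -3780 = - \frac{57}{4} + 3780 = \frac{15063}{4}$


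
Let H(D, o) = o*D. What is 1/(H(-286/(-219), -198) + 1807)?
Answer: 73/113035 ≈ 0.00064582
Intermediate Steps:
H(D, o) = D*o
1/(H(-286/(-219), -198) + 1807) = 1/(-286/(-219)*(-198) + 1807) = 1/(-286*(-1/219)*(-198) + 1807) = 1/((286/219)*(-198) + 1807) = 1/(-18876/73 + 1807) = 1/(113035/73) = 73/113035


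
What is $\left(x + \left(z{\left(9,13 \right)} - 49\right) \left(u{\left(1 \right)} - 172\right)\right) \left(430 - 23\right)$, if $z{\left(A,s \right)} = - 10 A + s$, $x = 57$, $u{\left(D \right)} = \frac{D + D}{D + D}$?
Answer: $8792421$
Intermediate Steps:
$u{\left(D \right)} = 1$ ($u{\left(D \right)} = \frac{2 D}{2 D} = 2 D \frac{1}{2 D} = 1$)
$z{\left(A,s \right)} = s - 10 A$
$\left(x + \left(z{\left(9,13 \right)} - 49\right) \left(u{\left(1 \right)} - 172\right)\right) \left(430 - 23\right) = \left(57 + \left(\left(13 - 90\right) - 49\right) \left(1 - 172\right)\right) \left(430 - 23\right) = \left(57 + \left(\left(13 - 90\right) - 49\right) \left(-171\right)\right) 407 = \left(57 + \left(-77 - 49\right) \left(-171\right)\right) 407 = \left(57 - -21546\right) 407 = \left(57 + 21546\right) 407 = 21603 \cdot 407 = 8792421$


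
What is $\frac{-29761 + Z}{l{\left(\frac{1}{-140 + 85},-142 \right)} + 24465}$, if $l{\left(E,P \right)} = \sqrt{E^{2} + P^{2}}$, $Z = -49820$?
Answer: $- \frac{5889521224125}{1810511084524} + \frac{4376955 \sqrt{60996101}}{1810511084524} \approx -3.2341$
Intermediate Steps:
$\frac{-29761 + Z}{l{\left(\frac{1}{-140 + 85},-142 \right)} + 24465} = \frac{-29761 - 49820}{\sqrt{\left(\frac{1}{-140 + 85}\right)^{2} + \left(-142\right)^{2}} + 24465} = - \frac{79581}{\sqrt{\left(\frac{1}{-55}\right)^{2} + 20164} + 24465} = - \frac{79581}{\sqrt{\left(- \frac{1}{55}\right)^{2} + 20164} + 24465} = - \frac{79581}{\sqrt{\frac{1}{3025} + 20164} + 24465} = - \frac{79581}{\sqrt{\frac{60996101}{3025}} + 24465} = - \frac{79581}{\frac{\sqrt{60996101}}{55} + 24465} = - \frac{79581}{24465 + \frac{\sqrt{60996101}}{55}}$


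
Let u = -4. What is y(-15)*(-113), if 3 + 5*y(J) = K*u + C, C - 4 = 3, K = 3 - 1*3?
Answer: -452/5 ≈ -90.400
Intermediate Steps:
K = 0 (K = 3 - 3 = 0)
C = 7 (C = 4 + 3 = 7)
y(J) = ⅘ (y(J) = -⅗ + (0*(-4) + 7)/5 = -⅗ + (0 + 7)/5 = -⅗ + (⅕)*7 = -⅗ + 7/5 = ⅘)
y(-15)*(-113) = (⅘)*(-113) = -452/5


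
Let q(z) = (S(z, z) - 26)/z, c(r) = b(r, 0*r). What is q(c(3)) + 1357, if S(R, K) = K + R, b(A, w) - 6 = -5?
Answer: 1333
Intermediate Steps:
b(A, w) = 1 (b(A, w) = 6 - 5 = 1)
c(r) = 1
q(z) = (-26 + 2*z)/z (q(z) = ((z + z) - 26)/z = (2*z - 26)/z = (-26 + 2*z)/z)
q(c(3)) + 1357 = (2 - 26/1) + 1357 = (2 - 26*1) + 1357 = (2 - 26) + 1357 = -24 + 1357 = 1333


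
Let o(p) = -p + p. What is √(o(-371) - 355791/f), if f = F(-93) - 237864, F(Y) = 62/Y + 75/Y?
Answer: 3*√81329809158923/22121489 ≈ 1.2230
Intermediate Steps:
F(Y) = 137/Y
f = -22121489/93 (f = 137/(-93) - 237864 = 137*(-1/93) - 237864 = -137/93 - 237864 = -22121489/93 ≈ -2.3787e+5)
o(p) = 0
√(o(-371) - 355791/f) = √(0 - 355791/(-22121489/93)) = √(0 - 355791*(-93/22121489)) = √(0 + 33088563/22121489) = √(33088563/22121489) = 3*√81329809158923/22121489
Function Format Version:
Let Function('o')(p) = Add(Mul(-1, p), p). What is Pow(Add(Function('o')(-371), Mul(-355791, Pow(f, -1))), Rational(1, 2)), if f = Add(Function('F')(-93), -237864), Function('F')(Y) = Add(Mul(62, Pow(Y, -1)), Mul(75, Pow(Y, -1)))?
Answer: Mul(Rational(3, 22121489), Pow(81329809158923, Rational(1, 2))) ≈ 1.2230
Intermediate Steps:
Function('F')(Y) = Mul(137, Pow(Y, -1))
f = Rational(-22121489, 93) (f = Add(Mul(137, Pow(-93, -1)), -237864) = Add(Mul(137, Rational(-1, 93)), -237864) = Add(Rational(-137, 93), -237864) = Rational(-22121489, 93) ≈ -2.3787e+5)
Function('o')(p) = 0
Pow(Add(Function('o')(-371), Mul(-355791, Pow(f, -1))), Rational(1, 2)) = Pow(Add(0, Mul(-355791, Pow(Rational(-22121489, 93), -1))), Rational(1, 2)) = Pow(Add(0, Mul(-355791, Rational(-93, 22121489))), Rational(1, 2)) = Pow(Add(0, Rational(33088563, 22121489)), Rational(1, 2)) = Pow(Rational(33088563, 22121489), Rational(1, 2)) = Mul(Rational(3, 22121489), Pow(81329809158923, Rational(1, 2)))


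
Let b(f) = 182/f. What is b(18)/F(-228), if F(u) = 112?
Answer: 13/144 ≈ 0.090278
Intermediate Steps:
b(18)/F(-228) = (182/18)/112 = (182*(1/18))*(1/112) = (91/9)*(1/112) = 13/144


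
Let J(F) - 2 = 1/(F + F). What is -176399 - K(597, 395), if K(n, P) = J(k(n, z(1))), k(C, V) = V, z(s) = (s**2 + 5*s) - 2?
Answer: -1411209/8 ≈ -1.7640e+5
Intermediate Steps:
z(s) = -2 + s**2 + 5*s
J(F) = 2 + 1/(2*F) (J(F) = 2 + 1/(F + F) = 2 + 1/(2*F))
K(n, P) = 17/8 (K(n, P) = 2 + 1/(2*(-2 + 1**2 + 5*1)) = 2 + 1/(2*(-2 + 1 + 5)) = 2 + (1/2)/4 = 2 + (1/2)*(1/4) = 2 + 1/8 = 17/8)
-176399 - K(597, 395) = -176399 - 1*17/8 = -176399 - 17/8 = -1411209/8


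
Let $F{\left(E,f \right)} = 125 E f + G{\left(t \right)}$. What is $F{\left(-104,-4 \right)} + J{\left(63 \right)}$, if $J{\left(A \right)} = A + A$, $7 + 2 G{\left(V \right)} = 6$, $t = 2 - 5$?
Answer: $\frac{104251}{2} \approx 52126.0$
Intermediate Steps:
$t = -3$ ($t = 2 - 5 = -3$)
$G{\left(V \right)} = - \frac{1}{2}$ ($G{\left(V \right)} = - \frac{7}{2} + \frac{1}{2} \cdot 6 = - \frac{7}{2} + 3 = - \frac{1}{2}$)
$J{\left(A \right)} = 2 A$
$F{\left(E,f \right)} = - \frac{1}{2} + 125 E f$ ($F{\left(E,f \right)} = 125 E f - \frac{1}{2} = - \frac{1}{2} + 125 E f$)
$F{\left(-104,-4 \right)} + J{\left(63 \right)} = \left(- \frac{1}{2} + 125 \left(-104\right) \left(-4\right)\right) + 2 \cdot 63 = \left(- \frac{1}{2} + 52000\right) + 126 = \frac{103999}{2} + 126 = \frac{104251}{2}$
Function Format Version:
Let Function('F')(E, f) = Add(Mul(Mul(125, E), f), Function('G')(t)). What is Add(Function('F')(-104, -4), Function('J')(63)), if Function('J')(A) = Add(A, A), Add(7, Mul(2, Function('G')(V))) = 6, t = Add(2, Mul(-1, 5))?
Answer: Rational(104251, 2) ≈ 52126.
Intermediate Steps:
t = -3 (t = Add(2, -5) = -3)
Function('G')(V) = Rational(-1, 2) (Function('G')(V) = Add(Rational(-7, 2), Mul(Rational(1, 2), 6)) = Add(Rational(-7, 2), 3) = Rational(-1, 2))
Function('J')(A) = Mul(2, A)
Function('F')(E, f) = Add(Rational(-1, 2), Mul(125, E, f)) (Function('F')(E, f) = Add(Mul(Mul(125, E), f), Rational(-1, 2)) = Add(Mul(125, E, f), Rational(-1, 2)) = Add(Rational(-1, 2), Mul(125, E, f)))
Add(Function('F')(-104, -4), Function('J')(63)) = Add(Add(Rational(-1, 2), Mul(125, -104, -4)), Mul(2, 63)) = Add(Add(Rational(-1, 2), 52000), 126) = Add(Rational(103999, 2), 126) = Rational(104251, 2)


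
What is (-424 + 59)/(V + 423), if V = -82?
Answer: -365/341 ≈ -1.0704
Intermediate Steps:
(-424 + 59)/(V + 423) = (-424 + 59)/(-82 + 423) = -365/341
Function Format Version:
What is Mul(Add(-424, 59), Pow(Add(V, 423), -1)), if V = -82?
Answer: Rational(-365, 341) ≈ -1.0704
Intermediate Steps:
Mul(Add(-424, 59), Pow(Add(V, 423), -1)) = Mul(Add(-424, 59), Pow(Add(-82, 423), -1)) = Mul(-365, Pow(341, -1)) = Mul(-365, Rational(1, 341)) = Rational(-365, 341)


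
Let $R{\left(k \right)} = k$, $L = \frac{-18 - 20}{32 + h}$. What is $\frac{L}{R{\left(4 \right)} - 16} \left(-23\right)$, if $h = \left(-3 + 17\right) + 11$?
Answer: $- \frac{23}{18} \approx -1.2778$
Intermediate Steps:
$h = 25$ ($h = 14 + 11 = 25$)
$L = - \frac{2}{3}$ ($L = \frac{-18 - 20}{32 + 25} = - \frac{38}{57} = \left(-38\right) \frac{1}{57} = - \frac{2}{3} \approx -0.66667$)
$\frac{L}{R{\left(4 \right)} - 16} \left(-23\right) = \frac{1}{4 - 16} \left(- \frac{2}{3}\right) \left(-23\right) = \frac{1}{-12} \left(- \frac{2}{3}\right) \left(-23\right) = \left(- \frac{1}{12}\right) \left(- \frac{2}{3}\right) \left(-23\right) = \frac{1}{18} \left(-23\right) = - \frac{23}{18}$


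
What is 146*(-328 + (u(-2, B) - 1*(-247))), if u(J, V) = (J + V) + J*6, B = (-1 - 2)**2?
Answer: -12556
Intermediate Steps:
B = 9 (B = (-3)**2 = 9)
u(J, V) = V + 7*J (u(J, V) = (J + V) + 6*J = V + 7*J)
146*(-328 + (u(-2, B) - 1*(-247))) = 146*(-328 + ((9 + 7*(-2)) - 1*(-247))) = 146*(-328 + ((9 - 14) + 247)) = 146*(-328 + (-5 + 247)) = 146*(-328 + 242) = 146*(-86) = -12556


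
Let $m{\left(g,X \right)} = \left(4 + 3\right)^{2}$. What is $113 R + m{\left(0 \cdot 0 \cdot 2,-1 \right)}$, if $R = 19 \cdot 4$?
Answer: $8637$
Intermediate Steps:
$R = 76$
$m{\left(g,X \right)} = 49$ ($m{\left(g,X \right)} = 7^{2} = 49$)
$113 R + m{\left(0 \cdot 0 \cdot 2,-1 \right)} = 113 \cdot 76 + 49 = 8588 + 49 = 8637$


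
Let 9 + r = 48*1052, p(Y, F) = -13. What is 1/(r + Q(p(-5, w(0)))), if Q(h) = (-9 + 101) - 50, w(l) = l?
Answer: 1/50529 ≈ 1.9791e-5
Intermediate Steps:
r = 50487 (r = -9 + 48*1052 = -9 + 50496 = 50487)
Q(h) = 42 (Q(h) = 92 - 50 = 42)
1/(r + Q(p(-5, w(0)))) = 1/(50487 + 42) = 1/50529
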